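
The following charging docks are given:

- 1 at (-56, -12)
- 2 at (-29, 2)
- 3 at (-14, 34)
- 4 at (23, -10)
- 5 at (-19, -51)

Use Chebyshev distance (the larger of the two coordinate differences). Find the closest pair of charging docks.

1 and 2

Pairwise distances:
1–2: max(|27|, |14|) = 27
2–3: max(|15|, |32|) = 32
1–5: max(|37|, |-39|) = 39
4–5: max(|-42|, |-41|) = 42
3–4: max(|37|, |-44|) = 44
1–3: max(|42|, |46|) = 46
2–4: max(|52|, |-12|) = 52
2–5: max(|10|, |-53|) = 53
1–4: max(|79|, |2|) = 79
3–5: max(|-5|, |-85|) = 85
Closest pair: 1–2 at 27.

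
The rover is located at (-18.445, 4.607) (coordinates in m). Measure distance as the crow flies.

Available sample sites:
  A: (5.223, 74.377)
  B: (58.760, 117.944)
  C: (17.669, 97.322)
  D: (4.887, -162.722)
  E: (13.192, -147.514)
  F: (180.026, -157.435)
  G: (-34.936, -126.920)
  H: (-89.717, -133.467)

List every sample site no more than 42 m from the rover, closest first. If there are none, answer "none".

Distances from (-18.445, 4.607):
A: 73.675 m
B: 137.135 m
C: 99.500 m
D: 168.948 m
E: 155.376 m
F: 256.219 m
G: 132.557 m
H: 155.384 m
Threshold 42 m: none within range.

none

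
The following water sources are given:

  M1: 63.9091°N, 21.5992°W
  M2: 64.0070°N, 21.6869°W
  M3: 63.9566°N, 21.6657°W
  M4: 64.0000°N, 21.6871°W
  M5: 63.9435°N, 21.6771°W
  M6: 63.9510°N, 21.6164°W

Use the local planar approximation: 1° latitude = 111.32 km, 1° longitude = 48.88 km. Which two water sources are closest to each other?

Pairwise distances:
M2–M4: 0.7793 km
M3–M5: 1.5611 km
M3–M6: 2.4891 km
M5–M6: 3.0822 km
M1–M6: 4.7395 km
M3–M4: 4.9432 km
M1–M5: 5.4003 km
M2–M3: 5.7054 km
M1–M3: 6.2069 km
M4–M5: 6.3085 km
M4–M6: 6.4573 km
M2–M5: 7.0850 km
M2–M6: 7.1230 km
M1–M4: 10.9934 km
M1–M2: 11.7110 km
Closest pair: M2–M4 at 0.7793 km.

M2 and M4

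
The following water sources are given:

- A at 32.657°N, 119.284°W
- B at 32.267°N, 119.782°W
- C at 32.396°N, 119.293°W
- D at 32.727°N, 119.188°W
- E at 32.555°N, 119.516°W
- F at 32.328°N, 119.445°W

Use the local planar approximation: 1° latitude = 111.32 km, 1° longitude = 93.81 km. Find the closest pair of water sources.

Pairwise distances:
A–B: 63.776 km
A–C: 29.067 km
A–D: 11.909 km
A–E: 24.548 km
A–F: 39.616 km
B–C: 48.068 km
B–D: 75.679 km
B–E: 40.627 km
B–F: 32.335 km
C–D: 38.141 km
C–E: 27.403 km
C–F: 16.144 km
D–E: 36.241 km
D–F: 50.538 km
E–F: 26.133 km
Closest pair: A–D at 11.909 km.

A and D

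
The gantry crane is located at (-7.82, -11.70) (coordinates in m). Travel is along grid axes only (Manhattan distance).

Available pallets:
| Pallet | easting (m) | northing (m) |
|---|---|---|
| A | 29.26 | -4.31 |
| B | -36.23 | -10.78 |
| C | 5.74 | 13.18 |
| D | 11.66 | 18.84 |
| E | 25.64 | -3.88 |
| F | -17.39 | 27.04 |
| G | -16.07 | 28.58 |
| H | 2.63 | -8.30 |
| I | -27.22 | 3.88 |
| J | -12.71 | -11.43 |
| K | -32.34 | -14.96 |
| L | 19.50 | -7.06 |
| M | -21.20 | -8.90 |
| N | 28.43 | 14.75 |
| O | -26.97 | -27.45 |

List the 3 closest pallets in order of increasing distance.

Distances from (-7.82, -11.70):
A: |37.08| + |7.39| = 37.08 + 7.39 = 44.47 m
B: |-28.41| + |0.92| = 28.41 + 0.92 = 29.33 m
C: |13.56| + |24.88| = 13.56 + 24.88 = 38.44 m
D: |19.48| + |30.54| = 19.48 + 30.54 = 50.02 m
E: |33.46| + |7.82| = 33.46 + 7.82 = 41.28 m
F: |-9.57| + |38.74| = 9.57 + 38.74 = 48.31 m
G: |-8.25| + |40.28| = 8.25 + 40.28 = 48.53 m
H: |10.45| + |3.40| = 10.45 + 3.40 = 13.85 m
I: |-19.40| + |15.58| = 19.40 + 15.58 = 34.98 m
J: |-4.89| + |0.27| = 4.89 + 0.27 = 5.16 m
K: |-24.52| + |-3.26| = 24.52 + 3.26 = 27.78 m
L: |27.32| + |4.64| = 27.32 + 4.64 = 31.96 m
M: |-13.38| + |2.80| = 13.38 + 2.80 = 16.18 m
N: |36.25| + |26.45| = 36.25 + 26.45 = 62.70 m
O: |-19.15| + |-15.75| = 19.15 + 15.75 = 34.90 m
Sorted: J (5.16 m) < H (13.85 m) < M (16.18 m) < K (27.78 m) < B (29.33 m) < …

J, H, M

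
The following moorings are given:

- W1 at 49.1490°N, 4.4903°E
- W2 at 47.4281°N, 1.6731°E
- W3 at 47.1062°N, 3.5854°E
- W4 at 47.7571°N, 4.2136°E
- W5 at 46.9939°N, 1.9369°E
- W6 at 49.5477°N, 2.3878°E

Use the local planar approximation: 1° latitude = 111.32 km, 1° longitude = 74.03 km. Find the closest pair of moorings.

W2 and W5

Pairwise distances:
W1–W2: √((-1.7209·111.32)² + (-2.8172·74.03)²) = √(36699.290187 + 43496.154057) = 283.1880 km
W1–W3: √((-2.0428·111.32)² + (-0.9049·74.03)²) = √(51712.804801 + 4487.626203) = 237.0663 km
W1–W4: √((-1.3919·111.32)² + (-0.2767·74.03)²) = √(24008.358363 + 419.598394) = 156.2945 km
W1–W5: √((-2.1551·111.32)² + (-2.5534·74.03)²) = √(57554.760246 + 35731.661151) = 305.4283 km
W1–W6: √((0.3987·111.32)² + (-2.1025·74.03)²) = √(1969.875899 + 24226.323251) = 161.8524 km
W2–W3: √((-0.3219·111.32)² + (1.9123·74.03)²) = √(1284.068963 + 20041.376593) = 146.0323 km
W2–W4: √((0.3290·111.32)² + (2.5405·74.03)²) = √(1341.337886 + 35371.534200) = 191.6060 km
W2–W5: √((-0.4342·111.32)² + (0.2638·74.03)²) = √(2336.286146 + 381.386294) = 52.1313 km
W2–W6: √((2.1196·111.32)² + (0.7147·74.03)²) = √(55674.229712 + 2799.387783) = 241.8132 km
W3–W4: √((0.6509·111.32)² + (0.6282·74.03)²) = √(5250.189008 + 2162.775110) = 86.0986 km
W3–W5: √((-0.1123·111.32)² + (-1.6485·74.03)²) = √(156.280902 + 14893.384499) = 122.6771 km
W3–W6: √((2.4415·111.32)² + (-1.1976·74.03)²) = √(73868.597357 + 7860.299124) = 285.8827 km
W4–W5: √((-0.7632·111.32)² + (-2.2767·74.03)²) = √(7218.103726 + 28407.113982) = 188.7464 km
W4–W6: √((1.7906·111.32)² + (-1.8258·74.03)²) = √(39732.286247 + 18269.299867) = 240.8352 km
W5–W6: √((2.5538·111.32)² + (0.4509·74.03)²) = √(80820.244618 + 1114.232879) = 286.2420 km
Closest pair: W2–W5 at 52.1313 km.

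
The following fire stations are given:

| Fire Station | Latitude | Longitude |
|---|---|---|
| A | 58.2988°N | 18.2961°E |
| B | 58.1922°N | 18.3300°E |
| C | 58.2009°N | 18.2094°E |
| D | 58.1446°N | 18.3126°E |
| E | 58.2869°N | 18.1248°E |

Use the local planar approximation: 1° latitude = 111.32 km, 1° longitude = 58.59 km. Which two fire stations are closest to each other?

Pairwise distances:
A–B: √((-0.1066·111.32)² + (0.0339·58.59)²) = √(140.818854 + 3.944994) = 12.0318 km
A–C: √((-0.0979·111.32)² + (-0.0867·58.59)²) = √(118.771374 + 25.803891) = 12.0239 km
A–D: √((-0.1542·111.32)² + (0.0165·58.59)²) = √(294.655901 + 0.934577) = 17.1927 km
A–E: √((-0.0119·111.32)² + (-0.1713·58.59)²) = √(1.754851 + 100.730670) = 10.1235 km
B–C: √((0.0087·111.32)² + (-0.1206·58.59)²) = √(0.937961 + 49.927706) = 7.1320 km
B–D: √((-0.0476·111.32)² + (-0.0174·58.59)²) = √(28.077621 + 1.039311) = 5.3960 km
B–E: √((0.0947·111.32)² + (-0.2052·58.59)²) = √(111.133848 + 144.544546) = 15.9899 km
C–D: √((-0.0563·111.32)² + (0.1032·58.59)²) = √(39.279250 + 36.560017) = 8.7086 km
C–E: √((0.0860·111.32)² + (-0.0846·58.59)²) = √(91.652285 + 24.569014) = 10.7806 km
D–E: √((0.1423·111.32)² + (-0.1878·58.59)²) = √(250.932085 + 121.070454) = 19.2874 km
Closest pair: B–D at 5.3960 km.

B and D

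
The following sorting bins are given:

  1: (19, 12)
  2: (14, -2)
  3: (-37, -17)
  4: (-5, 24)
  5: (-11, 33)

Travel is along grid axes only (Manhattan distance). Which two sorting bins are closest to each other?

Pairwise distances:
4–5: |-6| + |9| = 6 + 9 = 15
1–2: |-5| + |-14| = 5 + 14 = 19
1–4: |-24| + |12| = 24 + 12 = 36
2–4: |-19| + |26| = 19 + 26 = 45
1–5: |-30| + |21| = 30 + 21 = 51
2–5: |-25| + |35| = 25 + 35 = 60
2–3: |-51| + |-15| = 51 + 15 = 66
3–4: |32| + |41| = 32 + 41 = 73
3–5: |26| + |50| = 26 + 50 = 76
1–3: |-56| + |-29| = 56 + 29 = 85
Closest pair: 4–5 at 15.

4 and 5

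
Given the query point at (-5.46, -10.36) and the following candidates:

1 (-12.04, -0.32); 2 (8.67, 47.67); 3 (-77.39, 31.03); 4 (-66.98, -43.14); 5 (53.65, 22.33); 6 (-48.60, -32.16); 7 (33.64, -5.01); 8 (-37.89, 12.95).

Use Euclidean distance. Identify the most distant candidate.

Distances from (-5.46, -10.36):
1: √((-6.58)² + (10.04)²) = √(43.2964 + 100.8016) = 12.00
2: √((14.13)² + (58.03)²) = √(199.6569 + 3367.4809) = 59.73
3: √((-71.93)² + (41.39)²) = √(5173.9249 + 1713.1321) = 82.99
4: √((-61.52)² + (-32.78)²) = √(3784.7104 + 1074.5284) = 69.71
5: √((59.11)² + (32.69)²) = √(3493.9921 + 1068.6361) = 67.55
6: √((-43.14)² + (-21.80)²) = √(1861.0596 + 475.2400) = 48.34
7: √((39.10)² + (5.35)²) = √(1528.8100 + 28.6225) = 39.46
8: √((-32.43)² + (23.31)²) = √(1051.7049 + 543.3561) = 39.94
Maximum: 3 at 82.99.

3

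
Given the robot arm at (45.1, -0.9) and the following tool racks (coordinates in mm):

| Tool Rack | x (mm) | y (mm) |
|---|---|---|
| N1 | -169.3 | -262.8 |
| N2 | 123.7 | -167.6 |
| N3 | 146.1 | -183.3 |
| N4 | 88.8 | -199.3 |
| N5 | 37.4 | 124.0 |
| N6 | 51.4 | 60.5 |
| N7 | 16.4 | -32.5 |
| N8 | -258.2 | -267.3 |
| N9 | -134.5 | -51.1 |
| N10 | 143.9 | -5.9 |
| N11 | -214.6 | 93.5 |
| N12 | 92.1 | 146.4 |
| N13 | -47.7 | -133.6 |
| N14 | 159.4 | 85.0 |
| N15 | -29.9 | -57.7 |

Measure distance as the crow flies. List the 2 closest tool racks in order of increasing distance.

N7, N6

Distances from (45.1, -0.9):
N1: 338.5 mm
N2: 184.3 mm
N3: 208.5 mm
N4: 203.2 mm
N5: 125.1 mm
N6: 61.7 mm
N7: 42.7 mm
N8: 403.7 mm
N9: 186.5 mm
N10: 98.9 mm
N11: 276.3 mm
N12: 154.6 mm
N13: 161.9 mm
N14: 143.0 mm
N15: 94.1 mm
Sorted: N7 (42.7 mm) < N6 (61.7 mm) < N15 (94.1 mm) < N10 (98.9 mm) < …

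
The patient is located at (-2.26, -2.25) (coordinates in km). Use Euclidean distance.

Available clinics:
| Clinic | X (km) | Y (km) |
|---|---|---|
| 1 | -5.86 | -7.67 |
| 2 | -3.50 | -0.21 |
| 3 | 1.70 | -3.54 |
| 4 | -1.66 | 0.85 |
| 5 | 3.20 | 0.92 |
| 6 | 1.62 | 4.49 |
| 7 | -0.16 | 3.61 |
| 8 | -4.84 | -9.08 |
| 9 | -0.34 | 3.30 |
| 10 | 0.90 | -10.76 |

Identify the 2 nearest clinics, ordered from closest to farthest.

2, 4

Distances from (-2.26, -2.25):
1: √((-3.60)² + (-5.42)²) = √(12.9600 + 29.3764) = 6.51 km
2: √((-1.24)² + (2.04)²) = √(1.5376 + 4.1616) = 2.39 km
3: √((3.96)² + (-1.29)²) = √(15.6816 + 1.6641) = 4.16 km
4: √((0.60)² + (3.10)²) = √(0.3600 + 9.6100) = 3.16 km
5: √((5.46)² + (3.17)²) = √(29.8116 + 10.0489) = 6.31 km
6: √((3.88)² + (6.74)²) = √(15.0544 + 45.4276) = 7.78 km
7: √((2.10)² + (5.86)²) = √(4.4100 + 34.3396) = 6.22 km
8: √((-2.58)² + (-6.83)²) = √(6.6564 + 46.6489) = 7.30 km
9: √((1.92)² + (5.55)²) = √(3.6864 + 30.8025) = 5.87 km
10: √((3.16)² + (-8.51)²) = √(9.9856 + 72.4201) = 9.08 km
Sorted: 2 (2.39 km) < 4 (3.16 km) < 3 (4.16 km) < 9 (5.87 km) < …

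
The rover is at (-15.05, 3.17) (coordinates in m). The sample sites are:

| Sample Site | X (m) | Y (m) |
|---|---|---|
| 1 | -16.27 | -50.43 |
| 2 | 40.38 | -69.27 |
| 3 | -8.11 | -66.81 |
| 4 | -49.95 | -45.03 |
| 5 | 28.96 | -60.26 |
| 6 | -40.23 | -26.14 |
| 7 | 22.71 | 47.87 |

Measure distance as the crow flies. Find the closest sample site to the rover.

Distances from (-15.05, 3.17):
1: √((-1.22)² + (-53.60)²) = √(1.4884 + 2872.9600) = 53.61 m
2: √((55.43)² + (-72.44)²) = √(3072.4849 + 5247.5536) = 91.21 m
3: √((6.94)² + (-69.98)²) = √(48.1636 + 4897.2004) = 70.32 m
4: √((-34.90)² + (-48.20)²) = √(1218.0100 + 2323.2400) = 59.51 m
5: √((44.01)² + (-63.43)²) = √(1936.8801 + 4023.3649) = 77.20 m
6: √((-25.18)² + (-29.31)²) = √(634.0324 + 859.0761) = 38.64 m
7: √((37.76)² + (44.70)²) = √(1425.8176 + 1998.0900) = 58.51 m
Minimum: 6 at 38.64 m.

6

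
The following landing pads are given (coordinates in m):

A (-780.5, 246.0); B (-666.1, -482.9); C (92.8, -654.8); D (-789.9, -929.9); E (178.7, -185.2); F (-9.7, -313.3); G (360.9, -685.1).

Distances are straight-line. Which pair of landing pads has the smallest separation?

E and F

Pairwise distances:
A–B: 737.8 m
A–C: 1254.6 m
A–D: 1175.9 m
A–E: 1051.7 m
A–F: 952.3 m
A–G: 1473.0 m
B–C: 778.1 m
B–D: 463.8 m
B–E: 895.7 m
B–F: 678.0 m
B–G: 1046.7 m
C–D: 924.6 m
C–E: 477.4 m
C–F: 356.6 m
C–G: 269.8 m
D–E: 1221.8 m
D–F: 994.4 m
D–G: 1176.5 m
E–F: 227.8 m
E–G: 532.1 m
F–G: 525.0 m
Closest pair: E–F at 227.8 m.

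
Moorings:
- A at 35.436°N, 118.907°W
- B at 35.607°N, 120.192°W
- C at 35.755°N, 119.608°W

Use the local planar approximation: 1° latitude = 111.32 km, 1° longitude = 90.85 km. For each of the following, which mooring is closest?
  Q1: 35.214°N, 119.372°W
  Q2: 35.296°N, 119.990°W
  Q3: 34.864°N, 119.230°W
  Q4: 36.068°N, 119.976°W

Q1→A; Q2→B; Q3→A; Q4→C

Q1 at 35.214°N, 119.372°W:
  A: √((0.222·111.32)² + (0.465·90.85)²) = √(610.73435 + 1784.66115) = 48.943 km
  B: √((0.393·111.32)² + (-0.820·90.85)²) = √(1913.95400 + 5549.80301) = 86.393 km
  C: √((0.541·111.32)² + (-0.236·90.85)²) = √(3626.94463 + 459.69933) = 63.927 km
  → nearest: A (48.943 km)
Q2 at 35.296°N, 119.990°W:
  A: √((0.140·111.32)² + (1.083·90.85)²) = √(242.88599 + 9680.70033) = 99.617 km
  B: √((0.311·111.32)² + (-0.202·90.85)²) = √(1198.58041 + 336.78489) = 39.184 km
  C: √((0.459·111.32)² + (0.382·90.85)²) = √(2610.78895 + 1204.41620) = 61.767 km
  → nearest: B (39.184 km)
Q3 at 34.864°N, 119.230°W:
  A: √((0.572·111.32)² + (0.323·90.85)²) = √(4054.51072 + 861.10261) = 70.111 km
  B: √((0.743·111.32)² + (-0.962·90.85)²) = √(6841.06982 + 7638.35797) = 120.330 km
  C: √((0.891·111.32)² + (-0.378·90.85)²) = √(9837.88640 + 1179.32489) = 104.963 km
  → nearest: A (70.111 km)
Q4 at 36.068°N, 119.976°W:
  A: √((-0.632·111.32)² + (1.069·90.85)²) = √(4949.71909 + 9432.03218) = 119.924 km
  B: √((-0.461·111.32)² + (-0.216·90.85)²) = √(2633.59049 + 385.08568) = 54.942 km
  C: √((-0.313·111.32)² + (0.368·90.85)²) = √(1214.04580 + 1117.75212) = 48.289 km
  → nearest: C (48.289 km)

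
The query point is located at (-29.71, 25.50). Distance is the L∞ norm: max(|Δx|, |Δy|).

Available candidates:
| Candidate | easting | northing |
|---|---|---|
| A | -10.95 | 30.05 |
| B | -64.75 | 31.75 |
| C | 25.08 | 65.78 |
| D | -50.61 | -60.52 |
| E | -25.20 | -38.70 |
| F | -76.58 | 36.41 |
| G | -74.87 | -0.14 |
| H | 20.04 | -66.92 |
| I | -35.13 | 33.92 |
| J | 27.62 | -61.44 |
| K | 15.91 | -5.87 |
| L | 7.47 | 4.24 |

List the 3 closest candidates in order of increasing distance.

I, A, B

Distances from (-29.71, 25.50):
A: max(|18.76|, |4.55|) = 18.76
B: max(|-35.04|, |6.25|) = 35.04
C: max(|54.79|, |40.28|) = 54.79
D: max(|-20.90|, |-86.02|) = 86.02
E: max(|4.51|, |-64.20|) = 64.20
F: max(|-46.87|, |10.91|) = 46.87
G: max(|-45.16|, |-25.64|) = 45.16
H: max(|49.75|, |-92.42|) = 92.42
I: max(|-5.42|, |8.42|) = 8.42
J: max(|57.33|, |-86.94|) = 86.94
K: max(|45.62|, |-31.37|) = 45.62
L: max(|37.18|, |-21.26|) = 37.18
Sorted: I (8.42) < A (18.76) < B (35.04) < L (37.18) < G (45.16) < …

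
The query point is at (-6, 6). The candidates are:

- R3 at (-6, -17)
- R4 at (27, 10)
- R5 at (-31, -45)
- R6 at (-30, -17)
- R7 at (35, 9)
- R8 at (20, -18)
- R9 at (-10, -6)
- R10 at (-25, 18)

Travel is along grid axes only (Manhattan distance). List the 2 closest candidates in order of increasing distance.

R9, R3

Distances from (-6, 6):
R3: 23
R4: 37
R5: 76
R6: 47
R7: 44
R8: 50
R9: 16
R10: 31
Sorted: R9 (16) < R3 (23) < R10 (31) < R4 (37) < …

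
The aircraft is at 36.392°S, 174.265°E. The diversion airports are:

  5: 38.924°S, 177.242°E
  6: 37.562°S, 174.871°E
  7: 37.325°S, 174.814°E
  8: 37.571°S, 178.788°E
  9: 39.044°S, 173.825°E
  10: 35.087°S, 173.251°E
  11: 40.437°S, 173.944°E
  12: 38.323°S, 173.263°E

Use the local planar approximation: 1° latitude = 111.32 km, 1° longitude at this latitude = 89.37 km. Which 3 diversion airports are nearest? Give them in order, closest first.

Distances from 36.392°S, 174.265°E:
5: 387.597 km
6: 141.056 km
7: 114.867 km
8: 424.994 km
9: 297.828 km
10: 171.220 km
11: 451.202 km
12: 232.865 km
Sorted: 7 (114.867 km) < 6 (141.056 km) < 10 (171.220 km) < 12 (232.865 km) < 9 (297.828 km) < …

7, 6, 10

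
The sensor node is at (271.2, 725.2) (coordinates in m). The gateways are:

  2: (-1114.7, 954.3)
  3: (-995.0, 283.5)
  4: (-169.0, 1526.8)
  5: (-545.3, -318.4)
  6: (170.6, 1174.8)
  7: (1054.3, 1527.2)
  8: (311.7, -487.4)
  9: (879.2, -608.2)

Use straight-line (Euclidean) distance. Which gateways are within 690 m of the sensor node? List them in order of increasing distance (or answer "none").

Distances from (271.2, 725.2):
2: 1404.7 m
3: 1341.0 m
4: 914.5 m
5: 1325.1 m
6: 460.7 m
7: 1120.9 m
8: 1213.3 m
9: 1465.5 m
Threshold 690 m: 6 (460.7 m) is within range.

6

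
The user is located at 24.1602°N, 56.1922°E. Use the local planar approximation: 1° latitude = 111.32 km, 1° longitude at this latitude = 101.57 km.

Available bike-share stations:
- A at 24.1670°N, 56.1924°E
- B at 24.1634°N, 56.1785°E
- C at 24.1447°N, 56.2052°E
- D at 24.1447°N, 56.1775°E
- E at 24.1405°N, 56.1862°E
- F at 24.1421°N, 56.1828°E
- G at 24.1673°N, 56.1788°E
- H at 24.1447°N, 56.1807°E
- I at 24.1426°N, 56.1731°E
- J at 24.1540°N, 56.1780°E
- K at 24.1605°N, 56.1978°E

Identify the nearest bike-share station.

Distances from 24.1602°N, 56.1922°E:
A: 0.7572 km
B: 1.4364 km
C: 2.1727 km
D: 2.2818 km
E: 2.2761 km
F: 2.2297 km
G: 1.5739 km
H: 2.0836 km
I: 2.7572 km
J: 1.5989 km
K: 0.5698 km
Minimum: K at 0.5698 km.

K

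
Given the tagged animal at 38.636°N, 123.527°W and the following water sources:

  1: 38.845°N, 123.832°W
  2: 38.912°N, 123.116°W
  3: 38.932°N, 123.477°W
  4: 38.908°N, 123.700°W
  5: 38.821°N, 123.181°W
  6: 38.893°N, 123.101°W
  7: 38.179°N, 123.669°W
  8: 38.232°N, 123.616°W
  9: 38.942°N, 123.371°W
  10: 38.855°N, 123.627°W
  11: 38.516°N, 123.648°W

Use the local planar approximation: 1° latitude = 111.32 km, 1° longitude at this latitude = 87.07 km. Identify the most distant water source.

7

Distances from 38.636°N, 123.527°W:
1: √((0.209·111.32)² + (-0.305·87.07)²) = √(541.30117 + 705.23973) = 35.306 km
2: √((0.276·111.32)² + (0.411·87.07)²) = √(943.98384 + 1280.62133) = 47.166 km
3: √((0.296·111.32)² + (0.050·87.07)²) = √(1085.74995 + 18.95296) = 33.237 km
4: √((0.272·111.32)² + (-0.173·87.07)²) = √(916.82026 + 226.89728) = 33.819 km
5: √((0.185·111.32)² + (0.346·87.07)²) = √(424.12107 + 907.58913) = 36.493 km
6: √((0.257·111.32)² + (0.426·87.07)²) = √(818.48861 + 1375.80311) = 46.843 km
7: √((-0.457·111.32)² + (-0.142·87.07)²) = √(2588.08655 + 152.86701) = 52.354 km
8: √((-0.404·111.32)² + (-0.089·87.07)²) = √(2022.59591 + 60.05057) = 45.636 km
9: √((0.306·111.32)² + (0.156·87.07)²) = √(1160.35065 + 184.49572) = 36.672 km
10: √((0.219·111.32)² + (-0.100·87.07)²) = √(594.33954 + 75.81185) = 25.887 km
11: √((-0.120·111.32)² + (-0.121·87.07)²) = √(178.44685 + 110.99613) = 17.013 km
Maximum: 7 at 52.354 km.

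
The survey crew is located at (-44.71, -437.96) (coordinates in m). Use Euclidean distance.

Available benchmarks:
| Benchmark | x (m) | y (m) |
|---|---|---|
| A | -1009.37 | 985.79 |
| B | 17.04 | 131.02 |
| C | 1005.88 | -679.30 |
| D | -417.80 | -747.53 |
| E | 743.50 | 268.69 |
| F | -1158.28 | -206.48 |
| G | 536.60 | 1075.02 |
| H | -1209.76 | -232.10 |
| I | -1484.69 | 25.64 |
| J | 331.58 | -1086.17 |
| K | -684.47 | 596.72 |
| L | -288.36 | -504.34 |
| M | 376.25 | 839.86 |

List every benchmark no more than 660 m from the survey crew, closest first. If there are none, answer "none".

Distances from (-44.71, -437.96):
A: √((-964.66)² + (1423.75)²) = √(930568.9156 + 2027064.0625) = 1719.78 m
B: √((61.75)² + (568.98)²) = √(3813.0625 + 323738.2404) = 572.32 m
C: √((1050.59)² + (-241.34)²) = √(1103739.3481 + 58244.9956) = 1077.95 m
D: √((-373.09)² + (-309.57)²) = √(139196.1481 + 95833.5849) = 484.80 m
E: √((788.21)² + (706.65)²) = √(621275.0041 + 499354.2225) = 1058.60 m
F: √((-1113.57)² + (231.48)²) = √(1240038.1449 + 53582.9904) = 1137.37 m
G: √((581.31)² + (1512.98)²) = √(337921.3161 + 2289108.4804) = 1620.81 m
H: √((-1165.05)² + (205.86)²) = √(1357341.5025 + 42378.3396) = 1183.10 m
I: √((-1439.98)² + (463.60)²) = √(2073542.4004 + 214924.9600) = 1512.77 m
J: √((376.29)² + (-648.21)²) = √(141594.1641 + 420176.2041) = 749.51 m
K: √((-639.76)² + (1034.68)²) = √(409292.8576 + 1070562.7024) = 1216.49 m
L: √((-243.65)² + (-66.38)²) = √(59365.3225 + 4406.3044) = 252.53 m
M: √((420.96)² + (1277.82)²) = √(177207.3216 + 1632823.9524) = 1345.37 m
Threshold 660 m: L (252.53 m), D (484.80 m), B (572.32 m) are within range.

L, D, B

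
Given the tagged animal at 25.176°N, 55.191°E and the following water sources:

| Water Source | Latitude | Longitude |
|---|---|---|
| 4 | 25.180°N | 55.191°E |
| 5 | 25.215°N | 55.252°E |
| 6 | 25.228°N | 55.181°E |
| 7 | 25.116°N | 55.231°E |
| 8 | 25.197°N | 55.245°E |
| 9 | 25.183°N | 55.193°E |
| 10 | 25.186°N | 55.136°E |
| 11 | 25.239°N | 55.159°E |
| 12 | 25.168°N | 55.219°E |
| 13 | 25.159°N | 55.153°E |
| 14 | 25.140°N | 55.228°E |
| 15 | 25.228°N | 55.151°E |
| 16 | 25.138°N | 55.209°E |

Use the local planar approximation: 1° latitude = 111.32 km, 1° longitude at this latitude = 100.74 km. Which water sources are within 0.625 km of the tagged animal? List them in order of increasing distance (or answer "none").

Distances from 25.176°N, 55.191°E:
4: 0.445 km
5: 7.524 km
6: 5.876 km
7: 7.801 km
8: 5.921 km
9: 0.805 km
10: 5.651 km
11: 7.719 km
12: 2.958 km
13: 4.270 km
14: 5.473 km
15: 7.053 km
16: 4.602 km
Threshold 0.625 km: 4 (0.445 km) is within range.

4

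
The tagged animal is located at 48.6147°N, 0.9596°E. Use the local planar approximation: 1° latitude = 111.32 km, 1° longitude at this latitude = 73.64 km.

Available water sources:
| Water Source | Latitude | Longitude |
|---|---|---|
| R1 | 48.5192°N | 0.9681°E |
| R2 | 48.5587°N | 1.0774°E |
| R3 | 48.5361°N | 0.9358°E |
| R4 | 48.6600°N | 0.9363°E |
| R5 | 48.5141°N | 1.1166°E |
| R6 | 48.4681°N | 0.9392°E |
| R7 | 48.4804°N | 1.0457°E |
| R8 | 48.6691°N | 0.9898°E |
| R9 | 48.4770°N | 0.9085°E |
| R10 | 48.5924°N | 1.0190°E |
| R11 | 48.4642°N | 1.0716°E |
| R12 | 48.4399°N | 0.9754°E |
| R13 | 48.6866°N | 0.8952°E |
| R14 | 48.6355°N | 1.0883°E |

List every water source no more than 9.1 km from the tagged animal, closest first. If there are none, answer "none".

R10, R4, R8, R3

Distances from 48.6147°N, 0.9596°E:
R1: √((-0.0955·111.32)² + (0.0085·73.64)²) = √(113.019437 + 0.391801) = 10.6495 km
R2: √((-0.0560·111.32)² + (0.1178·73.64)²) = √(38.861759 + 75.252016) = 10.6824 km
R3: √((-0.0786·111.32)² + (-0.0238·73.64)²) = √(76.558160 + 3.071719) = 8.9236 km
R4: √((0.0453·111.32)² + (-0.0233·73.64)²) = √(25.429791 + 2.944011) = 5.3267 km
R5: √((-0.1006·111.32)² + (0.1570·73.64)²) = √(125.412942 + 133.667820) = 16.0960 km
R6: √((-0.1466·111.32)² + (-0.0204·73.64)²) = √(266.326472 + 2.256773) = 16.3885 km
R7: √((-0.1343·111.32)² + (0.0861·73.64)²) = √(223.510752 + 40.200723) = 16.2392 km
R8: √((0.0544·111.32)² + (0.0302·73.64)²) = √(36.672811 + 4.945856) = 6.4513 km
R9: √((-0.1377·111.32)² + (-0.0511·73.64)²) = √(234.971006 + 14.160199) = 15.7839 km
R10: √((-0.0223·111.32)² + (0.0594·73.64)²) = √(6.162488 + 19.133766) = 5.0295 km
R11: √((-0.1505·111.32)² + (0.1120·73.64)²) = √(280.685123 + 68.024225) = 18.6738 km
R12: √((-0.1748·111.32)² + (0.0158·73.64)²) = √(378.642407 + 1.353760) = 19.4935 km
R13: √((0.0719·111.32)² + (-0.0644·73.64)²) = √(64.062543 + 22.490510) = 9.3034 km
R14: √((0.0208·111.32)² + (0.1287·73.64)²) = √(5.361336 + 89.822400) = 9.7562 km
Threshold 9.1 km: R10 (5.0295 km), R4 (5.3267 km), R8 (6.4513 km), R3 (8.9236 km) are within range.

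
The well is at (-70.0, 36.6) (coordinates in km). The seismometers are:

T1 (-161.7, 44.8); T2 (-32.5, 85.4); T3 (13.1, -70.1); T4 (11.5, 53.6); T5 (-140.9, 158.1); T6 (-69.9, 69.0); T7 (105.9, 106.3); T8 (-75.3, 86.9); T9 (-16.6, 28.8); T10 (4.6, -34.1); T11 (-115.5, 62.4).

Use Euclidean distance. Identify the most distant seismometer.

T7

Distances from (-70.0, 36.6):
T1: √((-91.7)² + (8.2)²) = √(8408.890 + 67.240) = 92.1 km
T2: √((37.5)² + (48.8)²) = √(1406.250 + 2381.440) = 61.5 km
T3: √((83.1)² + (-106.7)²) = √(6905.610 + 11384.890) = 135.2 km
T4: √((81.5)² + (17.0)²) = √(6642.250 + 289.000) = 83.3 km
T5: √((-70.9)² + (121.5)²) = √(5026.810 + 14762.250) = 140.7 km
T6: √((0.1)² + (32.4)²) = √(0.010 + 1049.760) = 32.4 km
T7: √((175.9)² + (69.7)²) = √(30940.810 + 4858.090) = 189.2 km
T8: √((-5.3)² + (50.3)²) = √(28.090 + 2530.090) = 50.6 km
T9: √((53.4)² + (-7.8)²) = √(2851.560 + 60.840) = 54.0 km
T10: √((74.6)² + (-70.7)²) = √(5565.160 + 4998.490) = 102.8 km
T11: √((-45.5)² + (25.8)²) = √(2070.250 + 665.640) = 52.3 km
Maximum: T7 at 189.2 km.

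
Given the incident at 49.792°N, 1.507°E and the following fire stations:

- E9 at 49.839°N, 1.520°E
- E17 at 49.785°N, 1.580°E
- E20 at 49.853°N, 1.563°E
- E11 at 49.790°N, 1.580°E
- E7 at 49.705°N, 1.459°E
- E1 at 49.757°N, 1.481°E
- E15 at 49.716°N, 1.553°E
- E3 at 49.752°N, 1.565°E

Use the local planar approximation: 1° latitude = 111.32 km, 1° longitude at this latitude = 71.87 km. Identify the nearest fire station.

Distances from 49.792°N, 1.507°E:
E9: √((0.047·111.32)² + (0.013·71.87)²) = √(27.37424 + 0.87294) = 5.315 km
E17: √((-0.007·111.32)² + (0.073·71.87)²) = √(0.60721 + 27.52587) = 5.304 km
E20: √((0.061·111.32)² + (0.056·71.87)²) = √(46.11116 + 16.19837) = 7.894 km
E11: √((-0.002·111.32)² + (0.073·71.87)²) = √(0.04957 + 27.52587) = 5.251 km
E7: √((-0.087·111.32)² + (-0.048·71.87)²) = √(93.79613 + 11.90084) = 10.281 km
E1: √((-0.035·111.32)² + (-0.026·71.87)²) = √(15.18037 + 3.49174) = 4.321 km
E15: √((-0.076·111.32)² + (0.046·71.87)²) = √(71.57701 + 10.92977) = 9.083 km
E3: √((-0.040·111.32)² + (0.058·71.87)²) = √(19.82743 + 17.37606) = 6.099 km
Minimum: E1 at 4.321 km.

E1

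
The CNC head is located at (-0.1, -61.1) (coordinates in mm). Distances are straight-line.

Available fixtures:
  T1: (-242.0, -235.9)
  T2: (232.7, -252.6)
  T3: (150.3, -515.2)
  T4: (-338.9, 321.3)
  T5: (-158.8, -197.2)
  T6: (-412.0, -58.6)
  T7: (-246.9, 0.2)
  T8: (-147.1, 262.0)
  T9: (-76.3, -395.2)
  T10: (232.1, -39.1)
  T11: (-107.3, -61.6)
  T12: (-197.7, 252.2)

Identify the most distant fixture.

Distances from (-0.1, -61.1):
T1: 298.4 mm
T2: 301.4 mm
T3: 478.4 mm
T4: 510.9 mm
T5: 209.1 mm
T6: 411.9 mm
T7: 254.3 mm
T8: 355.0 mm
T9: 342.7 mm
T10: 233.2 mm
T11: 107.2 mm
T12: 370.4 mm
Maximum: T4 at 510.9 mm.

T4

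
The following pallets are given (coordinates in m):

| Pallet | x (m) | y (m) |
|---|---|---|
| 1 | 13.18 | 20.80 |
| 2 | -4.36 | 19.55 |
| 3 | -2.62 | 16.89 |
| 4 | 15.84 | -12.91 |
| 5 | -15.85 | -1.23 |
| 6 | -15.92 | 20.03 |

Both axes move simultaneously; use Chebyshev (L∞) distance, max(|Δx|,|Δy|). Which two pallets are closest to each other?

Pairwise distances:
1–2: 17.54 m
1–3: 15.80 m
1–4: 33.71 m
1–5: 29.03 m
1–6: 29.10 m
2–3: 2.66 m
2–4: 32.46 m
2–5: 20.78 m
2–6: 11.56 m
3–4: 29.80 m
3–5: 18.12 m
3–6: 13.30 m
4–5: 31.69 m
4–6: 32.94 m
5–6: 21.26 m
Closest pair: 2–3 at 2.66 m.

2 and 3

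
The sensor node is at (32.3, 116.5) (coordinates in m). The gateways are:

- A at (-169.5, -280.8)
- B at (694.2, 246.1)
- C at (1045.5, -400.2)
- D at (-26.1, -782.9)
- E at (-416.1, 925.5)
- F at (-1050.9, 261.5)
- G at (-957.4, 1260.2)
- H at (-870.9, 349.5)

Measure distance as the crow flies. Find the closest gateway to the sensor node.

A

Distances from (32.3, 116.5):
A: 445.6 m
B: 674.5 m
C: 1137.3 m
D: 901.3 m
E: 925.0 m
F: 1092.9 m
G: 1512.5 m
H: 932.8 m
Minimum: A at 445.6 m.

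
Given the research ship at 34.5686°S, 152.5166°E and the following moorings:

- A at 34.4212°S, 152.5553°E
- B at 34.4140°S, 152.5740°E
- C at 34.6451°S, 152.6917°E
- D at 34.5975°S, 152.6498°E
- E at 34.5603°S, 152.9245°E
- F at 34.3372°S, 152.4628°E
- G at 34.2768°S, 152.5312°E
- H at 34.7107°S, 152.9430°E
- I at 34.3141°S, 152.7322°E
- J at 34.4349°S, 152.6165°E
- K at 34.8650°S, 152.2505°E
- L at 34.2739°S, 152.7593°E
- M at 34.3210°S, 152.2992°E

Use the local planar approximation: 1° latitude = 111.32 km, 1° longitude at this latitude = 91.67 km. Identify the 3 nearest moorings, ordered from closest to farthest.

D, A, J

Distances from 34.5686°S, 152.5166°E:
A: 16.7877 km
B: 17.9965 km
C: 18.1706 km
D: 12.6272 km
E: 37.4036 km
F: 26.2273 km
G: 32.5107 km
H: 42.1676 km
I: 34.5436 km
J: 17.4752 km
K: 41.0332 km
L: 39.6386 km
M: 34.0129 km
Sorted: D (12.6272 km) < A (16.7877 km) < J (17.4752 km) < B (17.9965 km) < C (18.1706 km) < …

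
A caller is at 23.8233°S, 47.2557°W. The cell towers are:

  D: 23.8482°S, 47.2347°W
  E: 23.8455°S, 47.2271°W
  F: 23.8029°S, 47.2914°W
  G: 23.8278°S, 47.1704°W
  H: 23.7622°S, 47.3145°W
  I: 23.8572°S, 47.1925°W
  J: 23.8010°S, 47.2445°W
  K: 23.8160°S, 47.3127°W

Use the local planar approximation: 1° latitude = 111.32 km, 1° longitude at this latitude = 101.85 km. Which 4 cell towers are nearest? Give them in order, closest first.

Distances from 23.8233°S, 47.2557°W:
D: √((-0.0249·111.32)² + (0.0210·101.85)²) = √(7.683252 + 4.574679) = 3.5011 km
E: √((-0.0222·111.32)² + (0.0286·101.85)²) = √(6.107343 + 8.485045) = 3.8200 km
F: √((0.0204·111.32)² + (-0.0357·101.85)²) = √(5.157114 + 13.220823) = 4.2869 km
G: √((-0.0045·111.32)² + (0.0853·101.85)²) = √(0.250941 + 75.477956) = 8.7022 km
H: √((0.0611·111.32)² + (-0.0588·101.85)²) = √(46.262470 + 35.865486) = 9.0624 km
I: √((-0.0339·111.32)² + (0.0632·101.85)²) = √(14.241174 + 41.433939) = 7.4616 km
J: √((0.0223·111.32)² + (0.0112·101.85)²) = √(6.162488 + 1.301242) = 2.7320 km
K: √((0.0073·111.32)² + (-0.0570·101.85)²) = √(0.660377 + 33.703250) = 5.8620 km
Sorted: J (2.7320 km) < D (3.5011 km) < E (3.8200 km) < F (4.2869 km) < K (5.8620 km) < I (7.4616 km) < …

J, D, E, F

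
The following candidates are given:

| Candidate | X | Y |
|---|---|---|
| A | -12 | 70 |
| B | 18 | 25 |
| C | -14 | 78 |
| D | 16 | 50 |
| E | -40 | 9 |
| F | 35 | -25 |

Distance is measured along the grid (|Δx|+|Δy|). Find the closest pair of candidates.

Pairwise distances:
A–B: |30| + |-45| = 30 + 45 = 75
A–C: |-2| + |8| = 2 + 8 = 10
A–D: |28| + |-20| = 28 + 20 = 48
A–E: |-28| + |-61| = 28 + 61 = 89
A–F: |47| + |-95| = 47 + 95 = 142
B–C: |-32| + |53| = 32 + 53 = 85
B–D: |-2| + |25| = 2 + 25 = 27
B–E: |-58| + |-16| = 58 + 16 = 74
B–F: |17| + |-50| = 17 + 50 = 67
C–D: |30| + |-28| = 30 + 28 = 58
C–E: |-26| + |-69| = 26 + 69 = 95
C–F: |49| + |-103| = 49 + 103 = 152
D–E: |-56| + |-41| = 56 + 41 = 97
D–F: |19| + |-75| = 19 + 75 = 94
E–F: |75| + |-34| = 75 + 34 = 109
Closest pair: A–C at 10.

A and C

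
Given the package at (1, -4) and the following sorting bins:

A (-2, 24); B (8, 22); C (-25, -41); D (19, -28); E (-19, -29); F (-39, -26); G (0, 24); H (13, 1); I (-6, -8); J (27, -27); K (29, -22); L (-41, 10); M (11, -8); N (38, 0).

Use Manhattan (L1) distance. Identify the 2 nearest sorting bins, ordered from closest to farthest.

I, M

Distances from (1, -4):
A: |-3| + |28| = 3 + 28 = 31
B: |7| + |26| = 7 + 26 = 33
C: |-26| + |-37| = 26 + 37 = 63
D: |18| + |-24| = 18 + 24 = 42
E: |-20| + |-25| = 20 + 25 = 45
F: |-40| + |-22| = 40 + 22 = 62
G: |-1| + |28| = 1 + 28 = 29
H: |12| + |5| = 12 + 5 = 17
I: |-7| + |-4| = 7 + 4 = 11
J: |26| + |-23| = 26 + 23 = 49
K: |28| + |-18| = 28 + 18 = 46
L: |-42| + |14| = 42 + 14 = 56
M: |10| + |-4| = 10 + 4 = 14
N: |37| + |4| = 37 + 4 = 41
Sorted: I (11) < M (14) < H (17) < G (29) < …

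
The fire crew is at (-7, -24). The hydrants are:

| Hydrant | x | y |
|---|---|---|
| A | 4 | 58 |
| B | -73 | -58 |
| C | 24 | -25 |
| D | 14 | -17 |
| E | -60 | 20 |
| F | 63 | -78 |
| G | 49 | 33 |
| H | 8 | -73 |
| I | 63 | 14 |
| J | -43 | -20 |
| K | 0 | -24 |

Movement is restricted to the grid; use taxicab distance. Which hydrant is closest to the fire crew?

K

Distances from (-7, -24):
A: |11| + |82| = 11 + 82 = 93
B: |-66| + |-34| = 66 + 34 = 100
C: |31| + |-1| = 31 + 1 = 32
D: |21| + |7| = 21 + 7 = 28
E: |-53| + |44| = 53 + 44 = 97
F: |70| + |-54| = 70 + 54 = 124
G: |56| + |57| = 56 + 57 = 113
H: |15| + |-49| = 15 + 49 = 64
I: |70| + |38| = 70 + 38 = 108
J: |-36| + |4| = 36 + 4 = 40
K: |7| + |0| = 7 + 0 = 7
Minimum: K at 7.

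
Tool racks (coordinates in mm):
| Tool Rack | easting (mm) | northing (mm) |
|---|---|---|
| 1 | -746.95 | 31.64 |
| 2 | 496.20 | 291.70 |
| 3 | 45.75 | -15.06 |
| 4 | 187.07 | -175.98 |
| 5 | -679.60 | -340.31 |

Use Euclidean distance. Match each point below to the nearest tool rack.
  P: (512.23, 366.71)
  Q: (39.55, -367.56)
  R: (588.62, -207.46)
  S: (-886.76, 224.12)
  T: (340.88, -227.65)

P→2; Q→4; R→4; S→1; T→4

P at (512.23, 366.71):
  1: 1303.00 mm
  2: 76.70 mm
  3: 602.79 mm
  4: 632.65 mm
  5: 1385.76 mm
  → nearest: 2 (76.70 mm)
Q at (39.55, -367.56):
  1: 882.01 mm
  2: 801.97 mm
  3: 352.55 mm
  4: 241.80 mm
  5: 719.67 mm
  → nearest: 4 (241.80 mm)
R at (588.62, -207.46):
  1: 1356.80 mm
  2: 507.64 mm
  3: 575.96 mm
  4: 402.78 mm
  5: 1275.16 mm
  → nearest: 4 (402.78 mm)
S at (-886.76, 224.12):
  1: 237.90 mm
  2: 1384.61 mm
  3: 962.70 mm
  4: 1145.95 mm
  5: 601.25 mm
  → nearest: 1 (237.90 mm)
T at (340.88, -227.65):
  1: 1118.30 mm
  2: 542.08 mm
  3: 363.73 mm
  4: 162.26 mm
  5: 1026.68 mm
  → nearest: 4 (162.26 mm)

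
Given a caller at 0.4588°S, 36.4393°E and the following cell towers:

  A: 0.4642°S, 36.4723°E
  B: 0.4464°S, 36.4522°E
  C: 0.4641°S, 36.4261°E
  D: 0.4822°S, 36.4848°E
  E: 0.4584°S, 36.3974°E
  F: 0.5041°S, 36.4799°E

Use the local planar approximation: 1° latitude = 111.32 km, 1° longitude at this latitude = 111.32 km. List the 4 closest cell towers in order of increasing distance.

C, B, A, E

Distances from 0.4588°S, 36.4393°E:
A: 3.7224 km
B: 1.9919 km
C: 1.5834 km
D: 5.6956 km
E: 4.6645 km
F: 6.7717 km
Sorted: C (1.5834 km) < B (1.9919 km) < A (3.7224 km) < E (4.6645 km) < D (5.6956 km) < F (6.7717 km)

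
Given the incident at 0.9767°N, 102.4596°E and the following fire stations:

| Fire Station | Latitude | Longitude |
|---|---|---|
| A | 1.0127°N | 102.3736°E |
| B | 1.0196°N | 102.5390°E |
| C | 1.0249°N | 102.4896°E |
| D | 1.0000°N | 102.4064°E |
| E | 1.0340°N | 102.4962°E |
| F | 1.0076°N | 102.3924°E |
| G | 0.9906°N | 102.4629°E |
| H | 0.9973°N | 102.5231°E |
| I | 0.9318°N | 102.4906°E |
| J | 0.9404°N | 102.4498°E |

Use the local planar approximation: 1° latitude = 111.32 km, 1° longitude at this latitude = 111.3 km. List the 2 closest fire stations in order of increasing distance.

G, J

Distances from 0.9767°N, 102.4596°E:
A: 10.3769 km
B: 10.0451 km
C: 6.3197 km
D: 6.4643 km
E: 7.5684 km
F: 8.2324 km
G: 1.5903 km
H: 7.4303 km
I: 6.0735 km
J: 4.1855 km
Sorted: G (1.5903 km) < J (4.1855 km) < I (6.0735 km) < C (6.3197 km) < …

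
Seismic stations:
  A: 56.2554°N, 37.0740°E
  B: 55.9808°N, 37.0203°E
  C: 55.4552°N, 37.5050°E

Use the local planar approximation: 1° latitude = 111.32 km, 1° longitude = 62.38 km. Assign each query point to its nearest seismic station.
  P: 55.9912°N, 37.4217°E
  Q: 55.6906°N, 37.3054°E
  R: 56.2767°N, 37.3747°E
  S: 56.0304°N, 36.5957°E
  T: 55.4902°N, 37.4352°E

P at 55.9912°N, 37.4217°E:
  A: 36.5435 km
  B: 25.0661 km
  C: 59.8934 km
  → nearest: B (25.0661 km)
Q at 55.6906°N, 37.3054°E:
  A: 64.5092 km
  B: 36.8769 km
  C: 29.0123 km
  → nearest: C (29.0123 km)
R at 56.2767°N, 37.3747°E:
  A: 18.9069 km
  B: 39.6706 km
  C: 91.8099 km
  → nearest: A (18.9069 km)
S at 56.0304°N, 36.5957°E:
  A: 38.9559 km
  B: 27.0559 km
  C: 85.5418 km
  → nearest: B (27.0559 km)
T at 55.4902°N, 37.4352°E:
  A: 88.1116 km
  B: 60.4359 km
  C: 5.8428 km
  → nearest: C (5.8428 km)

P→B; Q→C; R→A; S→B; T→C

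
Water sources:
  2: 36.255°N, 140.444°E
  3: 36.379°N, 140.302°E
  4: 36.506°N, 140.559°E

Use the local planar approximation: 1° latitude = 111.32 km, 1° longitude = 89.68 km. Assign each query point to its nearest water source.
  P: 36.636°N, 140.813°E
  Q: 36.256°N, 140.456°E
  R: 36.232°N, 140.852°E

P at 36.636°N, 140.813°E:
  2: 53.795 km
  3: 54.024 km
  4: 26.987 km
  → nearest: 4 (26.987 km)
Q at 36.256°N, 140.456°E:
  2: 1.082 km
  3: 19.448 km
  4: 29.323 km
  → nearest: 2 (1.082 km)
R at 36.232°N, 140.852°E:
  2: 36.679 km
  3: 51.968 km
  4: 40.259 km
  → nearest: 2 (36.679 km)

P→4; Q→2; R→2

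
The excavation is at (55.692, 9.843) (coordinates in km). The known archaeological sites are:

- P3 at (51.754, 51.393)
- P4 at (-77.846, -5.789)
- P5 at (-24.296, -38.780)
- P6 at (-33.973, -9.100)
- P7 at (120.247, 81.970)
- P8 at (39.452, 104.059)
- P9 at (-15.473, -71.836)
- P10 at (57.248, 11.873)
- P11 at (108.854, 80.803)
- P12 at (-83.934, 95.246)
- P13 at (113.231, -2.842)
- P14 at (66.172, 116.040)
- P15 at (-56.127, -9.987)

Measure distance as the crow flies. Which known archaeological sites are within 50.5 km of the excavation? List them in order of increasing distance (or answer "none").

P10, P3

Distances from (55.692, 9.843):
P3: √((-3.938)² + (41.550)²) = √(15.50784 + 1726.40250) = 41.736 km
P4: √((-133.538)² + (-15.632)²) = √(17832.39744 + 244.35942) = 134.450 km
P5: √((-79.988)² + (-48.623)²) = √(6398.08014 + 2364.19613) = 93.607 km
P6: √((-89.665)² + (-18.943)²) = √(8039.81222 + 358.83725) = 91.644 km
P7: √((64.555)² + (72.127)²) = √(4167.34803 + 5202.30413) = 96.797 km
P8: √((-16.240)² + (94.216)²) = √(263.73760 + 8876.65466) = 95.605 km
P9: √((-71.165)² + (-81.679)²) = √(5064.45723 + 6671.45904) = 108.332 km
P10: √((1.556)² + (2.030)²) = √(2.42114 + 4.12090) = 2.558 km
P11: √((53.162)² + (70.960)²) = √(2826.19824 + 5035.32160) = 88.665 km
P12: √((-139.626)² + (85.403)²) = √(19495.41988 + 7293.67241) = 163.674 km
P13: √((57.539)² + (-12.685)²) = √(3310.73652 + 160.90923) = 58.921 km
P14: √((10.480)² + (106.197)²) = √(109.83040 + 11277.80281) = 106.713 km
P15: √((-111.819)² + (-19.830)²) = √(12503.48876 + 393.22890) = 113.564 km
Threshold 50.5 km: P10 (2.558 km), P3 (41.736 km) are within range.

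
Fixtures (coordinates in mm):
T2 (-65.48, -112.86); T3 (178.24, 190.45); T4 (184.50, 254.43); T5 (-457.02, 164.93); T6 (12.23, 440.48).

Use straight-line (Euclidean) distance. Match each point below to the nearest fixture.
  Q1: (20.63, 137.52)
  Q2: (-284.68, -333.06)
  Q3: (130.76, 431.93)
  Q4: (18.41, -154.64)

Q1→T3; Q2→T2; Q3→T6; Q4→T2

Q1 at (20.63, 137.52):
  T2: 264.77 mm
  T3: 166.26 mm
  T4: 201.30 mm
  T5: 478.44 mm
  T6: 303.08 mm
  → nearest: T3 (166.26 mm)
Q2 at (-284.68, -333.06):
  T2: 310.70 mm
  T3: 698.83 mm
  T4: 751.85 mm
  T5: 526.97 mm
  T6: 828.56 mm
  → nearest: T2 (310.70 mm)
Q3 at (130.76, 431.93):
  T2: 579.06 mm
  T3: 246.10 mm
  T4: 185.46 mm
  T5: 645.58 mm
  T6: 118.84 mm
  → nearest: T6 (118.84 mm)
Q4 at (18.41, -154.64):
  T2: 93.72 mm
  T3: 380.31 mm
  T4: 441.50 mm
  T5: 572.85 mm
  T6: 595.15 mm
  → nearest: T2 (93.72 mm)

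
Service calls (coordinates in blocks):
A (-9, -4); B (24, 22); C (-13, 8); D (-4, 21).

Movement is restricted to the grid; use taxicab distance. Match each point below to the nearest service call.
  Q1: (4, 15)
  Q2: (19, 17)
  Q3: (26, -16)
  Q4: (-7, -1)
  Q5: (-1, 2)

Q1→D; Q2→B; Q3→B; Q4→A; Q5→A

Q1 at (4, 15):
  A: 32 blocks
  B: 27 blocks
  C: 24 blocks
  D: 14 blocks
  → nearest: D (14 blocks)
Q2 at (19, 17):
  A: 49 blocks
  B: 10 blocks
  C: 41 blocks
  D: 27 blocks
  → nearest: B (10 blocks)
Q3 at (26, -16):
  A: 47 blocks
  B: 40 blocks
  C: 63 blocks
  D: 67 blocks
  → nearest: B (40 blocks)
Q4 at (-7, -1):
  A: 5 blocks
  B: 54 blocks
  C: 15 blocks
  D: 25 blocks
  → nearest: A (5 blocks)
Q5 at (-1, 2):
  A: 14 blocks
  B: 45 blocks
  C: 18 blocks
  D: 22 blocks
  → nearest: A (14 blocks)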